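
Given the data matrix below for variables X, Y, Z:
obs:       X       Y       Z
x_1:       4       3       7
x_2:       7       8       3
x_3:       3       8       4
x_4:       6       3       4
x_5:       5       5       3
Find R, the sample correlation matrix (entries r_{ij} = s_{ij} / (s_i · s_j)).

Step 1 — column means:
  mean(X) = (4 + 7 + 3 + 6 + 5) / 5 = 25/5 = 5
  mean(Y) = (3 + 8 + 8 + 3 + 5) / 5 = 27/5 = 5.4
  mean(Z) = (7 + 3 + 4 + 4 + 3) / 5 = 21/5 = 4.2

Step 2 — sample variances and covariances s[i,j] = (1/(n-1)) · Σ_k (x_{k,i} - mean_i) · (x_{k,j} - mean_j), with n-1 = 4:
  s[X,X] = ((-1)·(-1) + (2)·(2) + (-2)·(-2) + (1)·(1) + (0)·(0)) / 4 = 10/4 = 2.5
  s[X,Y] = ((-1)·(-2.4) + (2)·(2.6) + (-2)·(2.6) + (1)·(-2.4) + (0)·(-0.4)) / 4 = 0/4 = 0
  s[X,Z] = ((-1)·(2.8) + (2)·(-1.2) + (-2)·(-0.2) + (1)·(-0.2) + (0)·(-1.2)) / 4 = -5/4 = -1.25
  s[Y,Y] = ((-2.4)·(-2.4) + (2.6)·(2.6) + (2.6)·(2.6) + (-2.4)·(-2.4) + (-0.4)·(-0.4)) / 4 = 25.2/4 = 6.3
  s[Y,Z] = ((-2.4)·(2.8) + (2.6)·(-1.2) + (2.6)·(-0.2) + (-2.4)·(-0.2) + (-0.4)·(-1.2)) / 4 = -9.4/4 = -2.35
  s[Z,Z] = ((2.8)·(2.8) + (-1.2)·(-1.2) + (-0.2)·(-0.2) + (-0.2)·(-0.2) + (-1.2)·(-1.2)) / 4 = 10.8/4 = 2.7
  Sample standard deviations s_i = √(s[i,i]):
  s(X) = √(2.5) = 1.5811
  s(Y) = √(6.3) = 2.51
  s(Z) = √(2.7) = 1.6432

Step 3 — r_{ij} = s_{ij} / (s_i · s_j):
  r[X,X] = 1 (diagonal).
  r[X,Y] = 0 / (1.5811 · 2.51) = 0 / 3.9686 = 0
  r[X,Z] = -1.25 / (1.5811 · 1.6432) = -1.25 / 2.5981 = -0.4811
  r[Y,Y] = 1 (diagonal).
  r[Y,Z] = -2.35 / (2.51 · 1.6432) = -2.35 / 4.1243 = -0.5698
  r[Z,Z] = 1 (diagonal).

R is symmetric with unit diagonal. Assembling:

R = [[1, 0, -0.4811],
 [0, 1, -0.5698],
 [-0.4811, -0.5698, 1]]


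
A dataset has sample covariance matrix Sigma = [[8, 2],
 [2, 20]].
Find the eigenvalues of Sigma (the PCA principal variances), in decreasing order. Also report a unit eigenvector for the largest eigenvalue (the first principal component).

Step 1 — characteristic polynomial of 2×2 Sigma:
  det(Sigma - λI) = λ² - trace · λ + det = 0.
  trace = 8 + 20 = 28, det = 8·20 - (2)² = 156.
Step 2 — discriminant:
  Δ = trace² - 4·det = 784 - 624 = 160.
Step 3 — eigenvalues:
  λ = (trace ± √Δ)/2 = (28 ± 12.6491)/2,
  λ_1 = 20.3246,  λ_2 = 7.6754.

Step 4 — unit eigenvector for λ_1: solve (Sigma - λ_1 I)v = 0. First row:
  (8 - 20.3246)·v_x + (2)·v_y = 0, i.e. (-12.3246)·v_x + (2)·v_y = 0,
  so v ∝ (b, λ_1 - a) = (2, 12.3246) = u.
  ||u|| = √((2)² + (12.3246)²) = √(155.8947) ≈ 12.4858,
  v_1 = u/||u|| ≈ (0.1602, 0.9871) (||v_1|| = 1).

λ_1 = 20.3246,  λ_2 = 7.6754;  v_1 ≈ (0.1602, 0.9871)


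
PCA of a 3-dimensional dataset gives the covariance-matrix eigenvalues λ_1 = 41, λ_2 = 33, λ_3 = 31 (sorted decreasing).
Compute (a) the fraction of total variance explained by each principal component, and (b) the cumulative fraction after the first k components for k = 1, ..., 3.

Step 1 — total variance = trace(Sigma) = Σ λ_i = 41 + 33 + 31 = 105.

Step 2 — fraction explained by component i = λ_i / Σ λ:
  PC1: 41/105 = 0.3905
  PC2: 33/105 = 0.3143
  PC3: 31/105 = 0.2952

Step 3 — cumulative fraction after k components = (λ_1 + ... + λ_k) / Σ λ:
  k = 1: 41/105 = 0.3905
  k = 2: (41 + 33)/105 = 74/105 = 0.7048
  k = 3: (41 + 33 + 31)/105 = 105/105 = 1

Summary (fraction, with percent):

explained: PC1 0.3905 (39.05%), PC2 0.3143 (31.43%), PC3 0.2952 (29.52%);  cumulative: 0.3905, 0.7048, 1


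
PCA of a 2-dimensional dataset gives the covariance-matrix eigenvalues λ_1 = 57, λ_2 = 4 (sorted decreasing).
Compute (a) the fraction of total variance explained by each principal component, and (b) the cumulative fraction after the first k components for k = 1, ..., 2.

Step 1 — total variance = trace(Sigma) = Σ λ_i = 57 + 4 = 61.

Step 2 — fraction explained by component i = λ_i / Σ λ:
  PC1: 57/61 = 0.9344
  PC2: 4/61 = 0.0656

Step 3 — cumulative fraction after k components = (λ_1 + ... + λ_k) / Σ λ:
  k = 1: 57/61 = 0.9344
  k = 2: (57 + 4)/61 = 61/61 = 1

Summary (fraction, with percent):

explained: PC1 0.9344 (93.44%), PC2 0.0656 (6.56%);  cumulative: 0.9344, 1


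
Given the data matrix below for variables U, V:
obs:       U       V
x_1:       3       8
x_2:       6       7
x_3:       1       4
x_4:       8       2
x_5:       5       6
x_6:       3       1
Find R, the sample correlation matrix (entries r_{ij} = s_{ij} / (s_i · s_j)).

Step 1 — column means:
  mean(U) = (3 + 6 + 1 + 8 + 5 + 3) / 6 = 26/6 = 4.3333
  mean(V) = (8 + 7 + 4 + 2 + 6 + 1) / 6 = 28/6 = 4.6667

Step 2 — sample variances and covariances s[i,j] = (1/(n-1)) · Σ_k (x_{k,i} - mean_i) · (x_{k,j} - mean_j), with n-1 = 5:
  s[U,U] = ((-1.3333)·(-1.3333) + (1.6667)·(1.6667) + (-3.3333)·(-3.3333) + (3.6667)·(3.6667) + (0.6667)·(0.6667) + (-1.3333)·(-1.3333)) / 5 = 31.3333/5 = 6.2667
  s[U,V] = ((-1.3333)·(3.3333) + (1.6667)·(2.3333) + (-3.3333)·(-0.6667) + (3.6667)·(-2.6667) + (0.6667)·(1.3333) + (-1.3333)·(-3.6667)) / 5 = -2.3333/5 = -0.4667
  s[V,V] = ((3.3333)·(3.3333) + (2.3333)·(2.3333) + (-0.6667)·(-0.6667) + (-2.6667)·(-2.6667) + (1.3333)·(1.3333) + (-3.6667)·(-3.6667)) / 5 = 39.3333/5 = 7.8667
  Sample standard deviations s_i = √(s[i,i]):
  s(U) = √(6.2667) = 2.5033
  s(V) = √(7.8667) = 2.8048

Step 3 — r_{ij} = s_{ij} / (s_i · s_j):
  r[U,U] = 1 (diagonal).
  r[U,V] = -0.4667 / (2.5033 · 2.8048) = -0.4667 / 7.0212 = -0.0665
  r[V,V] = 1 (diagonal).

R is symmetric with unit diagonal. Assembling:

R = [[1, -0.0665],
 [-0.0665, 1]]


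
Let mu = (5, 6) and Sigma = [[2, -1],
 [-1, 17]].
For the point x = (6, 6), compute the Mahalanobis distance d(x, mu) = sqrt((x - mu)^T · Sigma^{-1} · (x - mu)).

Step 1 — centre the observation: (x - mu) = (1, 0).

Step 2 — invert Sigma. det(Sigma) = 2·17 - (-1)² = 33.
  Sigma^{-1} = (1/det) · [[d, -b], [-b, a]] = [[0.5152, 0.0303],
 [0.0303, 0.0606]].

Step 3 — form the quadratic (x - mu)^T · Sigma^{-1} · (x - mu):
  Sigma^{-1} · (x - mu) = (0.5152, 0.0303).
  (x - mu)^T · [Sigma^{-1} · (x - mu)] = (1)·(0.5152) + (0)·(0.0303) = 0.5152.

Step 4 — take square root: d = √(0.5152) ≈ 0.7177.

d(x, mu) = √(0.5152) ≈ 0.7177


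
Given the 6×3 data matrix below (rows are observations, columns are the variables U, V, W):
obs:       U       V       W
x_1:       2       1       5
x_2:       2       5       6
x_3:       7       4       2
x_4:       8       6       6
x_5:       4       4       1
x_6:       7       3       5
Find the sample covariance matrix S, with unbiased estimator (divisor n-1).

Step 1 — column means:
  mean(U) = (2 + 2 + 7 + 8 + 4 + 7) / 6 = 30/6 = 5
  mean(V) = (1 + 5 + 4 + 6 + 4 + 3) / 6 = 23/6 = 3.8333
  mean(W) = (5 + 6 + 2 + 6 + 1 + 5) / 6 = 25/6 = 4.1667

Step 2 — sample covariance S[i,j] = (1/(n-1)) · Σ_k (x_{k,i} - mean_i) · (x_{k,j} - mean_j), with n-1 = 5.
  S[U,U] = ((-3)·(-3) + (-3)·(-3) + (2)·(2) + (3)·(3) + (-1)·(-1) + (2)·(2)) / 5 = 36/5 = 7.2
  S[U,V] = ((-3)·(-2.8333) + (-3)·(1.1667) + (2)·(0.1667) + (3)·(2.1667) + (-1)·(0.1667) + (2)·(-0.8333)) / 5 = 10/5 = 2
  S[U,W] = ((-3)·(0.8333) + (-3)·(1.8333) + (2)·(-2.1667) + (3)·(1.8333) + (-1)·(-3.1667) + (2)·(0.8333)) / 5 = -2/5 = -0.4
  S[V,V] = ((-2.8333)·(-2.8333) + (1.1667)·(1.1667) + (0.1667)·(0.1667) + (2.1667)·(2.1667) + (0.1667)·(0.1667) + (-0.8333)·(-0.8333)) / 5 = 14.8333/5 = 2.9667
  S[V,W] = ((-2.8333)·(0.8333) + (1.1667)·(1.8333) + (0.1667)·(-2.1667) + (2.1667)·(1.8333) + (0.1667)·(-3.1667) + (-0.8333)·(0.8333)) / 5 = 2.1667/5 = 0.4333
  S[W,W] = ((0.8333)·(0.8333) + (1.8333)·(1.8333) + (-2.1667)·(-2.1667) + (1.8333)·(1.8333) + (-3.1667)·(-3.1667) + (0.8333)·(0.8333)) / 5 = 22.8333/5 = 4.5667

S is symmetric (S[j,i] = S[i,j]). Assembling:

S = [[7.2, 2, -0.4],
 [2, 2.9667, 0.4333],
 [-0.4, 0.4333, 4.5667]]


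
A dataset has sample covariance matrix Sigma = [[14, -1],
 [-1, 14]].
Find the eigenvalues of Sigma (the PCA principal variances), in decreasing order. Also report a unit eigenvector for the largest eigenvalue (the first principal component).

Step 1 — characteristic polynomial of 2×2 Sigma:
  det(Sigma - λI) = λ² - trace · λ + det = 0.
  trace = 14 + 14 = 28, det = 14·14 - (-1)² = 195.
Step 2 — discriminant:
  Δ = trace² - 4·det = 784 - 780 = 4.
Step 3 — eigenvalues:
  λ = (trace ± √Δ)/2 = (28 ± 2)/2,
  λ_1 = 15,  λ_2 = 13.

Step 4 — unit eigenvector for λ_1: solve (Sigma - λ_1 I)v = 0. First row:
  (14 - 15)·v_x + (-1)·v_y = 0, i.e. (-1)·v_x + (-1)·v_y = 0,
  so v ∝ (b, λ_1 - a) = (-1, 1); multiply by -1 so the first entry is positive: u = (1, -1).
  ||u|| = √((1)² + (-1)²) = √(2) ≈ 1.4142,
  v_1 = u/||u|| ≈ (0.7071, -0.7071) (||v_1|| = 1).

λ_1 = 15,  λ_2 = 13;  v_1 ≈ (0.7071, -0.7071)


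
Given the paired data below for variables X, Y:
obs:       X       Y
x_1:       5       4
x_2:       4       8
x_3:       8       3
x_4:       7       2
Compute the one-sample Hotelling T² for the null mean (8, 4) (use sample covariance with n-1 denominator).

Step 1 — sample mean vector:
  mean(X) = (5 + 4 + 8 + 7) / 4 = 24/4 = 6
  mean(Y) = (4 + 8 + 3 + 2) / 4 = 17/4 = 4.25
  x̄ = (6, 4.25),  deviation x̄ - mu_0 = (6, 4.25) - (8, 4) = (-2, 0.25).

Step 2 — sample covariance matrix, S[i,j] = (1/(n-1)) · Σ_k (x_{k,i} - mean_i) · (x_{k,j} - mean_j), divisor n-1 = 3:
  S[X,X] = ((-1)·(-1) + (-2)·(-2) + (2)·(2) + (1)·(1)) / 3 = 10/3 = 3.3333
  S[X,Y] = ((-1)·(-0.25) + (-2)·(3.75) + (2)·(-1.25) + (1)·(-2.25)) / 3 = -12/3 = -4
  S[Y,Y] = ((-0.25)·(-0.25) + (3.75)·(3.75) + (-1.25)·(-1.25) + (-2.25)·(-2.25)) / 3 = 20.75/3 = 6.9167
  S = [[3.3333, -4],
 [-4, 6.9167]].

Step 3 — invert S. det(S) = 3.3333·6.9167 - (-4)² = 7.0556.
  S^{-1} = (1/det) · [[d, -b], [-b, a]] = [[0.9803, 0.5669],
 [0.5669, 0.4724]].

Step 4 — quadratic form (x̄ - mu_0)^T · S^{-1} · (x̄ - mu_0):
  S^{-1} · (x̄ - mu_0) = (-1.8189, -1.0157),
  (x̄ - mu_0)^T · [...] = (-2)·(-1.8189) + (0.25)·(-1.0157) = 3.3839.

Step 5 — scale by n: T² = 4 · 3.3839 = 13.5354.

T² ≈ 13.5354


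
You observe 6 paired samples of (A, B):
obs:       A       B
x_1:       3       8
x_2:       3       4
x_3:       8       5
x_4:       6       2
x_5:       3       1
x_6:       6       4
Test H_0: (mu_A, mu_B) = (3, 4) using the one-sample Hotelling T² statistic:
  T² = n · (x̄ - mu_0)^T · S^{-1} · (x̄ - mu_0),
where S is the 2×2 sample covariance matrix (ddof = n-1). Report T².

Step 1 — sample mean vector:
  mean(A) = (3 + 3 + 8 + 6 + 3 + 6) / 6 = 29/6 = 4.8333
  mean(B) = (8 + 4 + 5 + 2 + 1 + 4) / 6 = 24/6 = 4
  x̄ = (4.8333, 4),  deviation x̄ - mu_0 = (4.8333, 4) - (3, 4) = (1.8333, 0).

Step 2 — sample covariance matrix, S[i,j] = (1/(n-1)) · Σ_k (x_{k,i} - mean_i) · (x_{k,j} - mean_j), divisor n-1 = 5:
  S[A,A] = ((-1.8333)·(-1.8333) + (-1.8333)·(-1.8333) + (3.1667)·(3.1667) + (1.1667)·(1.1667) + (-1.8333)·(-1.8333) + (1.1667)·(1.1667)) / 5 = 22.8333/5 = 4.5667
  S[A,B] = ((-1.8333)·(4) + (-1.8333)·(0) + (3.1667)·(1) + (1.1667)·(-2) + (-1.8333)·(-3) + (1.1667)·(0)) / 5 = -1/5 = -0.2
  S[B,B] = ((4)·(4) + (0)·(0) + (1)·(1) + (-2)·(-2) + (-3)·(-3) + (0)·(0)) / 5 = 30/5 = 6
  S = [[4.5667, -0.2],
 [-0.2, 6]].

Step 3 — invert S. det(S) = 4.5667·6 - (-0.2)² = 27.36.
  S^{-1} = (1/det) · [[d, -b], [-b, a]] = [[0.2193, 0.0073],
 [0.0073, 0.1669]].

Step 4 — quadratic form (x̄ - mu_0)^T · S^{-1} · (x̄ - mu_0):
  S^{-1} · (x̄ - mu_0) = (0.402, 0.0134),
  (x̄ - mu_0)^T · [...] = (1.8333)·(0.402) + (0)·(0.0134) = 0.7371.

Step 5 — scale by n: T² = 6 · 0.7371 = 4.4225.

T² ≈ 4.4225


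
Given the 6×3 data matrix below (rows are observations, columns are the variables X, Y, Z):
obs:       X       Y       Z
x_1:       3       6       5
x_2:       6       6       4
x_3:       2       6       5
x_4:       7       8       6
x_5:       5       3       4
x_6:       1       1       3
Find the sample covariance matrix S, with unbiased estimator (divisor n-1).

Step 1 — column means:
  mean(X) = (3 + 6 + 2 + 7 + 5 + 1) / 6 = 24/6 = 4
  mean(Y) = (6 + 6 + 6 + 8 + 3 + 1) / 6 = 30/6 = 5
  mean(Z) = (5 + 4 + 5 + 6 + 4 + 3) / 6 = 27/6 = 4.5

Step 2 — sample covariance S[i,j] = (1/(n-1)) · Σ_k (x_{k,i} - mean_i) · (x_{k,j} - mean_j), with n-1 = 5.
  S[X,X] = ((-1)·(-1) + (2)·(2) + (-2)·(-2) + (3)·(3) + (1)·(1) + (-3)·(-3)) / 5 = 28/5 = 5.6
  S[X,Y] = ((-1)·(1) + (2)·(1) + (-2)·(1) + (3)·(3) + (1)·(-2) + (-3)·(-4)) / 5 = 18/5 = 3.6
  S[X,Z] = ((-1)·(0.5) + (2)·(-0.5) + (-2)·(0.5) + (3)·(1.5) + (1)·(-0.5) + (-3)·(-1.5)) / 5 = 6/5 = 1.2
  S[Y,Y] = ((1)·(1) + (1)·(1) + (1)·(1) + (3)·(3) + (-2)·(-2) + (-4)·(-4)) / 5 = 32/5 = 6.4
  S[Y,Z] = ((1)·(0.5) + (1)·(-0.5) + (1)·(0.5) + (3)·(1.5) + (-2)·(-0.5) + (-4)·(-1.5)) / 5 = 12/5 = 2.4
  S[Z,Z] = ((0.5)·(0.5) + (-0.5)·(-0.5) + (0.5)·(0.5) + (1.5)·(1.5) + (-0.5)·(-0.5) + (-1.5)·(-1.5)) / 5 = 5.5/5 = 1.1

S is symmetric (S[j,i] = S[i,j]). Assembling:

S = [[5.6, 3.6, 1.2],
 [3.6, 6.4, 2.4],
 [1.2, 2.4, 1.1]]


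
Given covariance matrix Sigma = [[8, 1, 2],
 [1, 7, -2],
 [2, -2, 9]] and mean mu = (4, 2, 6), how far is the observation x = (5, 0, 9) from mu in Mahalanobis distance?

Step 1 — centre the observation: (x - mu) = (1, -2, 3).

Step 2 — invert Sigma (cofactor / det for 3×3, or solve directly):
  Sigma^{-1} = [[0.1382, -0.0304, -0.0375],
 [-0.0304, 0.1593, 0.0422],
 [-0.0375, 0.0422, 0.1288]].

Step 3 — form the quadratic (x - mu)^T · Sigma^{-1} · (x - mu):
  Sigma^{-1} · (x - mu) = (0.0867, -0.2225, 0.2646).
  (x - mu)^T · [Sigma^{-1} · (x - mu)] = (1)·(0.0867) + (-2)·(-0.2225) + (3)·(0.2646) = 1.3255.

Step 4 — take square root: d = √(1.3255) ≈ 1.1513.

d(x, mu) = √(1.3255) ≈ 1.1513


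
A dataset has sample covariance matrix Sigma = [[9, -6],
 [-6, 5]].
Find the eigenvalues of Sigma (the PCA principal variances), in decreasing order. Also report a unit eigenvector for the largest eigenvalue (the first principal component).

Step 1 — characteristic polynomial of 2×2 Sigma:
  det(Sigma - λI) = λ² - trace · λ + det = 0.
  trace = 9 + 5 = 14, det = 9·5 - (-6)² = 9.
Step 2 — discriminant:
  Δ = trace² - 4·det = 196 - 36 = 160.
Step 3 — eigenvalues:
  λ = (trace ± √Δ)/2 = (14 ± 12.6491)/2,
  λ_1 = 13.3246,  λ_2 = 0.6754.

Step 4 — unit eigenvector for λ_1: solve (Sigma - λ_1 I)v = 0. First row:
  (9 - 13.3246)·v_x + (-6)·v_y = 0, i.e. (-4.3246)·v_x + (-6)·v_y = 0,
  so v ∝ (b, λ_1 - a) = (-6, 4.3246); multiply by -1 so the first entry is positive: u = (6, -4.3246).
  ||u|| = √((6)² + (-4.3246)²) = √(54.7018) ≈ 7.3961,
  v_1 = u/||u|| ≈ (0.8112, -0.5847) (||v_1|| = 1).

λ_1 = 13.3246,  λ_2 = 0.6754;  v_1 ≈ (0.8112, -0.5847)


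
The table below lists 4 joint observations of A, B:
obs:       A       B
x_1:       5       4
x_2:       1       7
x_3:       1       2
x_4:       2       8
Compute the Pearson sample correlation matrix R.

Step 1 — column means:
  mean(A) = (5 + 1 + 1 + 2) / 4 = 9/4 = 2.25
  mean(B) = (4 + 7 + 2 + 8) / 4 = 21/4 = 5.25

Step 2 — sample variances and covariances s[i,j] = (1/(n-1)) · Σ_k (x_{k,i} - mean_i) · (x_{k,j} - mean_j), with n-1 = 3:
  s[A,A] = ((2.75)·(2.75) + (-1.25)·(-1.25) + (-1.25)·(-1.25) + (-0.25)·(-0.25)) / 3 = 10.75/3 = 3.5833
  s[A,B] = ((2.75)·(-1.25) + (-1.25)·(1.75) + (-1.25)·(-3.25) + (-0.25)·(2.75)) / 3 = -2.25/3 = -0.75
  s[B,B] = ((-1.25)·(-1.25) + (1.75)·(1.75) + (-3.25)·(-3.25) + (2.75)·(2.75)) / 3 = 22.75/3 = 7.5833
  Sample standard deviations s_i = √(s[i,i]):
  s(A) = √(3.5833) = 1.893
  s(B) = √(7.5833) = 2.7538

Step 3 — r_{ij} = s_{ij} / (s_i · s_j):
  r[A,A] = 1 (diagonal).
  r[A,B] = -0.75 / (1.893 · 2.7538) = -0.75 / 5.2128 = -0.1439
  r[B,B] = 1 (diagonal).

R is symmetric with unit diagonal. Assembling:

R = [[1, -0.1439],
 [-0.1439, 1]]


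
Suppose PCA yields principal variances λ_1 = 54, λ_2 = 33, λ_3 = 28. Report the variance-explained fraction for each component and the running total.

Step 1 — total variance = trace(Sigma) = Σ λ_i = 54 + 33 + 28 = 115.

Step 2 — fraction explained by component i = λ_i / Σ λ:
  PC1: 54/115 = 0.4696
  PC2: 33/115 = 0.287
  PC3: 28/115 = 0.2435

Step 3 — cumulative fraction after k components = (λ_1 + ... + λ_k) / Σ λ:
  k = 1: 54/115 = 0.4696
  k = 2: (54 + 33)/115 = 87/115 = 0.7565
  k = 3: (54 + 33 + 28)/115 = 115/115 = 1

Summary (fraction, with percent):

explained: PC1 0.4696 (46.96%), PC2 0.287 (28.7%), PC3 0.2435 (24.35%);  cumulative: 0.4696, 0.7565, 1


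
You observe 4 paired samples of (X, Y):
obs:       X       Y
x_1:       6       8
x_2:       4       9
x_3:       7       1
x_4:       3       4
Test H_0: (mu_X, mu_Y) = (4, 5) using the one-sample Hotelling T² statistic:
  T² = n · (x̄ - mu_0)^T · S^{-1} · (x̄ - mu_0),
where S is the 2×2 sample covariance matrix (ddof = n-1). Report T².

Step 1 — sample mean vector:
  mean(X) = (6 + 4 + 7 + 3) / 4 = 20/4 = 5
  mean(Y) = (8 + 9 + 1 + 4) / 4 = 22/4 = 5.5
  x̄ = (5, 5.5),  deviation x̄ - mu_0 = (5, 5.5) - (4, 5) = (1, 0.5).

Step 2 — sample covariance matrix, S[i,j] = (1/(n-1)) · Σ_k (x_{k,i} - mean_i) · (x_{k,j} - mean_j), divisor n-1 = 3:
  S[X,X] = ((1)·(1) + (-1)·(-1) + (2)·(2) + (-2)·(-2)) / 3 = 10/3 = 3.3333
  S[X,Y] = ((1)·(2.5) + (-1)·(3.5) + (2)·(-4.5) + (-2)·(-1.5)) / 3 = -7/3 = -2.3333
  S[Y,Y] = ((2.5)·(2.5) + (3.5)·(3.5) + (-4.5)·(-4.5) + (-1.5)·(-1.5)) / 3 = 41/3 = 13.6667
  S = [[3.3333, -2.3333],
 [-2.3333, 13.6667]].

Step 3 — invert S. det(S) = 3.3333·13.6667 - (-2.3333)² = 40.1111.
  S^{-1} = (1/det) · [[d, -b], [-b, a]] = [[0.3407, 0.0582],
 [0.0582, 0.0831]].

Step 4 — quadratic form (x̄ - mu_0)^T · S^{-1} · (x̄ - mu_0):
  S^{-1} · (x̄ - mu_0) = (0.3698, 0.0997),
  (x̄ - mu_0)^T · [...] = (1)·(0.3698) + (0.5)·(0.0997) = 0.4197.

Step 5 — scale by n: T² = 4 · 0.4197 = 1.6787.

T² ≈ 1.6787


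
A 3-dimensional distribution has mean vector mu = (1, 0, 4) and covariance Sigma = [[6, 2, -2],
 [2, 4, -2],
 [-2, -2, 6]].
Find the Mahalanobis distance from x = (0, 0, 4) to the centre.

Step 1 — centre the observation: (x - mu) = (-1, 0, 0).

Step 2 — invert Sigma (cofactor / det for 3×3, or solve directly):
  Sigma^{-1} = [[0.2083, -0.0833, 0.0417],
 [-0.0833, 0.3333, 0.0833],
 [0.0417, 0.0833, 0.2083]].

Step 3 — form the quadratic (x - mu)^T · Sigma^{-1} · (x - mu):
  Sigma^{-1} · (x - mu) = (-0.2083, 0.0833, -0.0417).
  (x - mu)^T · [Sigma^{-1} · (x - mu)] = (-1)·(-0.2083) + (0)·(0.0833) + (0)·(-0.0417) = 0.2083.

Step 4 — take square root: d = √(0.2083) ≈ 0.4564.

d(x, mu) = √(0.2083) ≈ 0.4564


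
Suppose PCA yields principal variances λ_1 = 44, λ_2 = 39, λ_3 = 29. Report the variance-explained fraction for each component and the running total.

Step 1 — total variance = trace(Sigma) = Σ λ_i = 44 + 39 + 29 = 112.

Step 2 — fraction explained by component i = λ_i / Σ λ:
  PC1: 44/112 = 0.3929
  PC2: 39/112 = 0.3482
  PC3: 29/112 = 0.2589

Step 3 — cumulative fraction after k components = (λ_1 + ... + λ_k) / Σ λ:
  k = 1: 44/112 = 0.3929
  k = 2: (44 + 39)/112 = 83/112 = 0.7411
  k = 3: (44 + 39 + 29)/112 = 112/112 = 1

Summary (fraction, with percent):

explained: PC1 0.3929 (39.29%), PC2 0.3482 (34.82%), PC3 0.2589 (25.89%);  cumulative: 0.3929, 0.7411, 1


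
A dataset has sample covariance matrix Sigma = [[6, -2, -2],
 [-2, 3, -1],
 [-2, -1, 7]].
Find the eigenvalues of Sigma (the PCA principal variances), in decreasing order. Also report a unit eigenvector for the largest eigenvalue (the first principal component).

Step 1 — characteristic polynomial p(λ) = det(λI - Sigma) = λ³ - tr·λ² + c_1·λ - det, where tr = trace, c_1 = sum of the principal 2×2 minors, det = det(Sigma):
  tr = 6 + 3 + 7 = 16,
  c_1 = (6·3 - (-2)²) + (6·7 - (-2)²) + (3·7 - (-1)²) = 14 + 38 + 20 = 72,
  det = 6·(3·7 - (-1)²) - (-2)·((-2)·7 - (-1)·(-2)) + (-2)·((-2)·(-1) - 3·(-2)) = 6·(20) - (-2)·(-16) + (-2)·(8) = 72.
  So p(λ) = λ³ - 16λ² + 72λ - 72.
Step 2 — look for an integer root (rational root theorem: any rational root is an integer divisor of 72). Testing λ = 6:
  p(6) = 216 - 576 + 432 - 72 = 0  ✓
  Dividing out (λ - 6): p(λ) = (λ - 6)(λ² - 10λ + 12).
Step 3 — remaining eigenvalues from the quadratic λ² - 10λ + 12 = 0:
  Δ = 10² - 4·12 = 100 - 48 = 52,  λ = (10 ± √52)/2 = (10 ± 7.2111)/2 ≈ 8.6056 or 1.3944.
  Sorted: λ_1 = 8.6056,  λ_2 = 6,  λ_3 = 1.3944  (check: sum = 16 = tr ✓).

Step 4 — unit eigenvector for λ_1 ≈ 8.6056: v spans the null space of (Sigma - λ_1 I), whose rows are
  r_1 = (-2.6056, -2, -2),  r_2 = (-2, -5.6056, -1),  r_3 = (-2, -1, -1.6056).
  v is orthogonal to every row, so take v ∝ r_1 × r_2 = ((-2)·(-1) - (-2)·(-5.6056), (-2)·(-2) - (-2.6056)·(-1), (-2.6056)·(-5.6056) - (-2)·(-2)) ≈ (-9.2111, 1.3944, 10.6056).
  Rescale (multiply by -1 so the first nonzero entry is positive): u = (9.2111, -1.3944, -10.6056).
  ||u|| = √((9.2111)² + (-1.3944)² + (-10.6056)²) = √(199.2666) ≈ 14.1162,  v_1 = u/||u|| ≈ (0.6525, -0.0988, -0.7513) (||v_1|| = 1).

λ_1 = 8.6056,  λ_2 = 6,  λ_3 = 1.3944;  v_1 ≈ (0.6525, -0.0988, -0.7513)


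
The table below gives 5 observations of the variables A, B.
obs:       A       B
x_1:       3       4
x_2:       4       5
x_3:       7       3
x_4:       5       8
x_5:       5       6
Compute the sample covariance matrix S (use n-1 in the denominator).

Step 1 — column means:
  mean(A) = (3 + 4 + 7 + 5 + 5) / 5 = 24/5 = 4.8
  mean(B) = (4 + 5 + 3 + 8 + 6) / 5 = 26/5 = 5.2

Step 2 — sample covariance S[i,j] = (1/(n-1)) · Σ_k (x_{k,i} - mean_i) · (x_{k,j} - mean_j), with n-1 = 4.
  S[A,A] = ((-1.8)·(-1.8) + (-0.8)·(-0.8) + (2.2)·(2.2) + (0.2)·(0.2) + (0.2)·(0.2)) / 4 = 8.8/4 = 2.2
  S[A,B] = ((-1.8)·(-1.2) + (-0.8)·(-0.2) + (2.2)·(-2.2) + (0.2)·(2.8) + (0.2)·(0.8)) / 4 = -1.8/4 = -0.45
  S[B,B] = ((-1.2)·(-1.2) + (-0.2)·(-0.2) + (-2.2)·(-2.2) + (2.8)·(2.8) + (0.8)·(0.8)) / 4 = 14.8/4 = 3.7

S is symmetric (S[j,i] = S[i,j]). Assembling:

S = [[2.2, -0.45],
 [-0.45, 3.7]]


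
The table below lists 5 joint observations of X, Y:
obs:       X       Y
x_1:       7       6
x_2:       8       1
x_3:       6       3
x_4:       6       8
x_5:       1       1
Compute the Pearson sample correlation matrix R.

Step 1 — column means:
  mean(X) = (7 + 8 + 6 + 6 + 1) / 5 = 28/5 = 5.6
  mean(Y) = (6 + 1 + 3 + 8 + 1) / 5 = 19/5 = 3.8

Step 2 — sample variances and covariances s[i,j] = (1/(n-1)) · Σ_k (x_{k,i} - mean_i) · (x_{k,j} - mean_j), with n-1 = 4:
  s[X,X] = ((1.4)·(1.4) + (2.4)·(2.4) + (0.4)·(0.4) + (0.4)·(0.4) + (-4.6)·(-4.6)) / 4 = 29.2/4 = 7.3
  s[X,Y] = ((1.4)·(2.2) + (2.4)·(-2.8) + (0.4)·(-0.8) + (0.4)·(4.2) + (-4.6)·(-2.8)) / 4 = 10.6/4 = 2.65
  s[Y,Y] = ((2.2)·(2.2) + (-2.8)·(-2.8) + (-0.8)·(-0.8) + (4.2)·(4.2) + (-2.8)·(-2.8)) / 4 = 38.8/4 = 9.7
  Sample standard deviations s_i = √(s[i,i]):
  s(X) = √(7.3) = 2.7019
  s(Y) = √(9.7) = 3.1145

Step 3 — r_{ij} = s_{ij} / (s_i · s_j):
  r[X,X] = 1 (diagonal).
  r[X,Y] = 2.65 / (2.7019 · 3.1145) = 2.65 / 8.4149 = 0.3149
  r[Y,Y] = 1 (diagonal).

R is symmetric with unit diagonal. Assembling:

R = [[1, 0.3149],
 [0.3149, 1]]


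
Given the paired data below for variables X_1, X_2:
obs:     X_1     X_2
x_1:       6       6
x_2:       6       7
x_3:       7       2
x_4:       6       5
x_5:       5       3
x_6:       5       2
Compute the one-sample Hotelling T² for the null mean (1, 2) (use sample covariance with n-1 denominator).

Step 1 — sample mean vector:
  mean(X_1) = (6 + 6 + 7 + 6 + 5 + 5) / 6 = 35/6 = 5.8333
  mean(X_2) = (6 + 7 + 2 + 5 + 3 + 2) / 6 = 25/6 = 4.1667
  x̄ = (5.8333, 4.1667),  deviation x̄ - mu_0 = (5.8333, 4.1667) - (1, 2) = (4.8333, 2.1667).

Step 2 — sample covariance matrix, S[i,j] = (1/(n-1)) · Σ_k (x_{k,i} - mean_i) · (x_{k,j} - mean_j), divisor n-1 = 5:
  S[X_1,X_1] = ((0.1667)·(0.1667) + (0.1667)·(0.1667) + (1.1667)·(1.1667) + (0.1667)·(0.1667) + (-0.8333)·(-0.8333) + (-0.8333)·(-0.8333)) / 5 = 2.8333/5 = 0.5667
  S[X_1,X_2] = ((0.1667)·(1.8333) + (0.1667)·(2.8333) + (1.1667)·(-2.1667) + (0.1667)·(0.8333) + (-0.8333)·(-1.1667) + (-0.8333)·(-2.1667)) / 5 = 1.1667/5 = 0.2333
  S[X_2,X_2] = ((1.8333)·(1.8333) + (2.8333)·(2.8333) + (-2.1667)·(-2.1667) + (0.8333)·(0.8333) + (-1.1667)·(-1.1667) + (-2.1667)·(-2.1667)) / 5 = 22.8333/5 = 4.5667
  S = [[0.5667, 0.2333],
 [0.2333, 4.5667]].

Step 3 — invert S. det(S) = 0.5667·4.5667 - (0.2333)² = 2.5333.
  S^{-1} = (1/det) · [[d, -b], [-b, a]] = [[1.8026, -0.0921],
 [-0.0921, 0.2237]].

Step 4 — quadratic form (x̄ - mu_0)^T · S^{-1} · (x̄ - mu_0):
  S^{-1} · (x̄ - mu_0) = (8.5132, 0.0395),
  (x̄ - mu_0)^T · [...] = (4.8333)·(8.5132) + (2.1667)·(0.0395) = 41.2325.

Step 5 — scale by n: T² = 6 · 41.2325 = 247.3947.

T² ≈ 247.3947


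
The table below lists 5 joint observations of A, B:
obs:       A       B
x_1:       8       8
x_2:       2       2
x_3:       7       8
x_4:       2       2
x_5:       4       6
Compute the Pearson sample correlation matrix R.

Step 1 — column means:
  mean(A) = (8 + 2 + 7 + 2 + 4) / 5 = 23/5 = 4.6
  mean(B) = (8 + 2 + 8 + 2 + 6) / 5 = 26/5 = 5.2

Step 2 — sample variances and covariances s[i,j] = (1/(n-1)) · Σ_k (x_{k,i} - mean_i) · (x_{k,j} - mean_j), with n-1 = 4:
  s[A,A] = ((3.4)·(3.4) + (-2.6)·(-2.6) + (2.4)·(2.4) + (-2.6)·(-2.6) + (-0.6)·(-0.6)) / 4 = 31.2/4 = 7.8
  s[A,B] = ((3.4)·(2.8) + (-2.6)·(-3.2) + (2.4)·(2.8) + (-2.6)·(-3.2) + (-0.6)·(0.8)) / 4 = 32.4/4 = 8.1
  s[B,B] = ((2.8)·(2.8) + (-3.2)·(-3.2) + (2.8)·(2.8) + (-3.2)·(-3.2) + (0.8)·(0.8)) / 4 = 36.8/4 = 9.2
  Sample standard deviations s_i = √(s[i,i]):
  s(A) = √(7.8) = 2.7928
  s(B) = √(9.2) = 3.0332

Step 3 — r_{ij} = s_{ij} / (s_i · s_j):
  r[A,A] = 1 (diagonal).
  r[A,B] = 8.1 / (2.7928 · 3.0332) = 8.1 / 8.4711 = 0.9562
  r[B,B] = 1 (diagonal).

R is symmetric with unit diagonal. Assembling:

R = [[1, 0.9562],
 [0.9562, 1]]


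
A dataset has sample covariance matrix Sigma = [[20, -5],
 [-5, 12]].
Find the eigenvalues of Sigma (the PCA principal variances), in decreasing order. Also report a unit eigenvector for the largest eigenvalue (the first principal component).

Step 1 — characteristic polynomial of 2×2 Sigma:
  det(Sigma - λI) = λ² - trace · λ + det = 0.
  trace = 20 + 12 = 32, det = 20·12 - (-5)² = 215.
Step 2 — discriminant:
  Δ = trace² - 4·det = 1024 - 860 = 164.
Step 3 — eigenvalues:
  λ = (trace ± √Δ)/2 = (32 ± 12.8062)/2,
  λ_1 = 22.4031,  λ_2 = 9.5969.

Step 4 — unit eigenvector for λ_1: solve (Sigma - λ_1 I)v = 0. First row:
  (20 - 22.4031)·v_x + (-5)·v_y = 0, i.e. (-2.4031)·v_x + (-5)·v_y = 0,
  so v ∝ (b, λ_1 - a) = (-5, 2.4031); multiply by -1 so the first entry is positive: u = (5, -2.4031).
  ||u|| = √((5)² + (-2.4031)²) = √(30.775) ≈ 5.5475,
  v_1 = u/||u|| ≈ (0.9013, -0.4332) (||v_1|| = 1).

λ_1 = 22.4031,  λ_2 = 9.5969;  v_1 ≈ (0.9013, -0.4332)


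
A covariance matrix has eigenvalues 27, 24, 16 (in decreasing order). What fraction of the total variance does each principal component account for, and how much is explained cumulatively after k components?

Step 1 — total variance = trace(Sigma) = Σ λ_i = 27 + 24 + 16 = 67.

Step 2 — fraction explained by component i = λ_i / Σ λ:
  PC1: 27/67 = 0.403
  PC2: 24/67 = 0.3582
  PC3: 16/67 = 0.2388

Step 3 — cumulative fraction after k components = (λ_1 + ... + λ_k) / Σ λ:
  k = 1: 27/67 = 0.403
  k = 2: (27 + 24)/67 = 51/67 = 0.7612
  k = 3: (27 + 24 + 16)/67 = 67/67 = 1

Summary (fraction, with percent):

explained: PC1 0.403 (40.3%), PC2 0.3582 (35.82%), PC3 0.2388 (23.88%);  cumulative: 0.403, 0.7612, 1


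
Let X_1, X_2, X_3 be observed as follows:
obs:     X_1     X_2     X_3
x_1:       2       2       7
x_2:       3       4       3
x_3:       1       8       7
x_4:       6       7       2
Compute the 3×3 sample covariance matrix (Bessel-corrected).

Step 1 — column means:
  mean(X_1) = (2 + 3 + 1 + 6) / 4 = 12/4 = 3
  mean(X_2) = (2 + 4 + 8 + 7) / 4 = 21/4 = 5.25
  mean(X_3) = (7 + 3 + 7 + 2) / 4 = 19/4 = 4.75

Step 2 — sample covariance S[i,j] = (1/(n-1)) · Σ_k (x_{k,i} - mean_i) · (x_{k,j} - mean_j), with n-1 = 3.
  S[X_1,X_1] = ((-1)·(-1) + (0)·(0) + (-2)·(-2) + (3)·(3)) / 3 = 14/3 = 4.6667
  S[X_1,X_2] = ((-1)·(-3.25) + (0)·(-1.25) + (-2)·(2.75) + (3)·(1.75)) / 3 = 3/3 = 1
  S[X_1,X_3] = ((-1)·(2.25) + (0)·(-1.75) + (-2)·(2.25) + (3)·(-2.75)) / 3 = -15/3 = -5
  S[X_2,X_2] = ((-3.25)·(-3.25) + (-1.25)·(-1.25) + (2.75)·(2.75) + (1.75)·(1.75)) / 3 = 22.75/3 = 7.5833
  S[X_2,X_3] = ((-3.25)·(2.25) + (-1.25)·(-1.75) + (2.75)·(2.25) + (1.75)·(-2.75)) / 3 = -3.75/3 = -1.25
  S[X_3,X_3] = ((2.25)·(2.25) + (-1.75)·(-1.75) + (2.25)·(2.25) + (-2.75)·(-2.75)) / 3 = 20.75/3 = 6.9167

S is symmetric (S[j,i] = S[i,j]). Assembling:

S = [[4.6667, 1, -5],
 [1, 7.5833, -1.25],
 [-5, -1.25, 6.9167]]


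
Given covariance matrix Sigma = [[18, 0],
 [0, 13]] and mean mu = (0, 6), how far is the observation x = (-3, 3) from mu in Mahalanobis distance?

Step 1 — centre the observation: (x - mu) = (-3, -3).

Step 2 — invert Sigma. det(Sigma) = 18·13 - (0)² = 234.
  Sigma^{-1} = (1/det) · [[d, -b], [-b, a]] = [[0.0556, 0],
 [0, 0.0769]].

Step 3 — form the quadratic (x - mu)^T · Sigma^{-1} · (x - mu):
  Sigma^{-1} · (x - mu) = (-0.1667, -0.2308).
  (x - mu)^T · [Sigma^{-1} · (x - mu)] = (-3)·(-0.1667) + (-3)·(-0.2308) = 1.1923.

Step 4 — take square root: d = √(1.1923) ≈ 1.0919.

d(x, mu) = √(1.1923) ≈ 1.0919


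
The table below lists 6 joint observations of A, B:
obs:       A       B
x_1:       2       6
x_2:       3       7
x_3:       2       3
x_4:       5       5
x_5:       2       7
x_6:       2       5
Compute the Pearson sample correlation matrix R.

Step 1 — column means:
  mean(A) = (2 + 3 + 2 + 5 + 2 + 2) / 6 = 16/6 = 2.6667
  mean(B) = (6 + 7 + 3 + 5 + 7 + 5) / 6 = 33/6 = 5.5

Step 2 — sample variances and covariances s[i,j] = (1/(n-1)) · Σ_k (x_{k,i} - mean_i) · (x_{k,j} - mean_j), with n-1 = 5:
  s[A,A] = ((-0.6667)·(-0.6667) + (0.3333)·(0.3333) + (-0.6667)·(-0.6667) + (2.3333)·(2.3333) + (-0.6667)·(-0.6667) + (-0.6667)·(-0.6667)) / 5 = 7.3333/5 = 1.4667
  s[A,B] = ((-0.6667)·(0.5) + (0.3333)·(1.5) + (-0.6667)·(-2.5) + (2.3333)·(-0.5) + (-0.6667)·(1.5) + (-0.6667)·(-0.5)) / 5 = 0/5 = 0
  s[B,B] = ((0.5)·(0.5) + (1.5)·(1.5) + (-2.5)·(-2.5) + (-0.5)·(-0.5) + (1.5)·(1.5) + (-0.5)·(-0.5)) / 5 = 11.5/5 = 2.3
  Sample standard deviations s_i = √(s[i,i]):
  s(A) = √(1.4667) = 1.2111
  s(B) = √(2.3) = 1.5166

Step 3 — r_{ij} = s_{ij} / (s_i · s_j):
  r[A,A] = 1 (diagonal).
  r[A,B] = 0 / (1.2111 · 1.5166) = 0 / 1.8367 = 0
  r[B,B] = 1 (diagonal).

R is symmetric with unit diagonal. Assembling:

R = [[1, 0],
 [0, 1]]


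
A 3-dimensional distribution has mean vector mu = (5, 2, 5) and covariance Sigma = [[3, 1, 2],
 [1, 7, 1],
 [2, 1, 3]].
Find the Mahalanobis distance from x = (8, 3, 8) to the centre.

Step 1 — centre the observation: (x - mu) = (3, 1, 3).

Step 2 — invert Sigma (cofactor / det for 3×3, or solve directly):
  Sigma^{-1} = [[0.6061, -0.0303, -0.3939],
 [-0.0303, 0.1515, -0.0303],
 [-0.3939, -0.0303, 0.6061]].

Step 3 — form the quadratic (x - mu)^T · Sigma^{-1} · (x - mu):
  Sigma^{-1} · (x - mu) = (0.6061, -0.0303, 0.6061).
  (x - mu)^T · [Sigma^{-1} · (x - mu)] = (3)·(0.6061) + (1)·(-0.0303) + (3)·(0.6061) = 3.6061.

Step 4 — take square root: d = √(3.6061) ≈ 1.899.

d(x, mu) = √(3.6061) ≈ 1.899


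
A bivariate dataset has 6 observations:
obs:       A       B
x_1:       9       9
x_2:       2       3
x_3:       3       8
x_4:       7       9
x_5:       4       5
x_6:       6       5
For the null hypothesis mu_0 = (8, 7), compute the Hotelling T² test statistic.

Step 1 — sample mean vector:
  mean(A) = (9 + 2 + 3 + 7 + 4 + 6) / 6 = 31/6 = 5.1667
  mean(B) = (9 + 3 + 8 + 9 + 5 + 5) / 6 = 39/6 = 6.5
  x̄ = (5.1667, 6.5),  deviation x̄ - mu_0 = (5.1667, 6.5) - (8, 7) = (-2.8333, -0.5).

Step 2 — sample covariance matrix, S[i,j] = (1/(n-1)) · Σ_k (x_{k,i} - mean_i) · (x_{k,j} - mean_j), divisor n-1 = 5:
  S[A,A] = ((3.8333)·(3.8333) + (-3.1667)·(-3.1667) + (-2.1667)·(-2.1667) + (1.8333)·(1.8333) + (-1.1667)·(-1.1667) + (0.8333)·(0.8333)) / 5 = 34.8333/5 = 6.9667
  S[A,B] = ((3.8333)·(2.5) + (-3.1667)·(-3.5) + (-2.1667)·(1.5) + (1.8333)·(2.5) + (-1.1667)·(-1.5) + (0.8333)·(-1.5)) / 5 = 22.5/5 = 4.5
  S[B,B] = ((2.5)·(2.5) + (-3.5)·(-3.5) + (1.5)·(1.5) + (2.5)·(2.5) + (-1.5)·(-1.5) + (-1.5)·(-1.5)) / 5 = 31.5/5 = 6.3
  S = [[6.9667, 4.5],
 [4.5, 6.3]].

Step 3 — invert S. det(S) = 6.9667·6.3 - (4.5)² = 23.64.
  S^{-1} = (1/det) · [[d, -b], [-b, a]] = [[0.2665, -0.1904],
 [-0.1904, 0.2947]].

Step 4 — quadratic form (x̄ - mu_0)^T · S^{-1} · (x̄ - mu_0):
  S^{-1} · (x̄ - mu_0) = (-0.6599, 0.392),
  (x̄ - mu_0)^T · [...] = (-2.8333)·(-0.6599) + (-0.5)·(0.392) = 1.6737.

Step 5 — scale by n: T² = 6 · 1.6737 = 10.0423.

T² ≈ 10.0423


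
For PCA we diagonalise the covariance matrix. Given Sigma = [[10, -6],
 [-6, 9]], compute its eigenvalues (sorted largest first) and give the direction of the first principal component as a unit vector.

Step 1 — characteristic polynomial of 2×2 Sigma:
  det(Sigma - λI) = λ² - trace · λ + det = 0.
  trace = 10 + 9 = 19, det = 10·9 - (-6)² = 54.
Step 2 — discriminant:
  Δ = trace² - 4·det = 361 - 216 = 145.
Step 3 — eigenvalues:
  λ = (trace ± √Δ)/2 = (19 ± 12.0416)/2,
  λ_1 = 15.5208,  λ_2 = 3.4792.

Step 4 — unit eigenvector for λ_1: solve (Sigma - λ_1 I)v = 0. First row:
  (10 - 15.5208)·v_x + (-6)·v_y = 0, i.e. (-5.5208)·v_x + (-6)·v_y = 0,
  so v ∝ (b, λ_1 - a) = (-6, 5.5208); multiply by -1 so the first entry is positive: u = (6, -5.5208).
  ||u|| = √((6)² + (-5.5208)²) = √(66.4792) ≈ 8.1535,
  v_1 = u/||u|| ≈ (0.7359, -0.6771) (||v_1|| = 1).

λ_1 = 15.5208,  λ_2 = 3.4792;  v_1 ≈ (0.7359, -0.6771)


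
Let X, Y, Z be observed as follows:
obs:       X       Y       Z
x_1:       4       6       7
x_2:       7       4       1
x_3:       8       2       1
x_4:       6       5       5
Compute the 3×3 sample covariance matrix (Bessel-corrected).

Step 1 — column means:
  mean(X) = (4 + 7 + 8 + 6) / 4 = 25/4 = 6.25
  mean(Y) = (6 + 4 + 2 + 5) / 4 = 17/4 = 4.25
  mean(Z) = (7 + 1 + 1 + 5) / 4 = 14/4 = 3.5

Step 2 — sample covariance S[i,j] = (1/(n-1)) · Σ_k (x_{k,i} - mean_i) · (x_{k,j} - mean_j), with n-1 = 3.
  S[X,X] = ((-2.25)·(-2.25) + (0.75)·(0.75) + (1.75)·(1.75) + (-0.25)·(-0.25)) / 3 = 8.75/3 = 2.9167
  S[X,Y] = ((-2.25)·(1.75) + (0.75)·(-0.25) + (1.75)·(-2.25) + (-0.25)·(0.75)) / 3 = -8.25/3 = -2.75
  S[X,Z] = ((-2.25)·(3.5) + (0.75)·(-2.5) + (1.75)·(-2.5) + (-0.25)·(1.5)) / 3 = -14.5/3 = -4.8333
  S[Y,Y] = ((1.75)·(1.75) + (-0.25)·(-0.25) + (-2.25)·(-2.25) + (0.75)·(0.75)) / 3 = 8.75/3 = 2.9167
  S[Y,Z] = ((1.75)·(3.5) + (-0.25)·(-2.5) + (-2.25)·(-2.5) + (0.75)·(1.5)) / 3 = 13.5/3 = 4.5
  S[Z,Z] = ((3.5)·(3.5) + (-2.5)·(-2.5) + (-2.5)·(-2.5) + (1.5)·(1.5)) / 3 = 27/3 = 9

S is symmetric (S[j,i] = S[i,j]). Assembling:

S = [[2.9167, -2.75, -4.8333],
 [-2.75, 2.9167, 4.5],
 [-4.8333, 4.5, 9]]


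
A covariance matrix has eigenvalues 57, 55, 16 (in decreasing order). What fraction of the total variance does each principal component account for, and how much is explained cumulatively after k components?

Step 1 — total variance = trace(Sigma) = Σ λ_i = 57 + 55 + 16 = 128.

Step 2 — fraction explained by component i = λ_i / Σ λ:
  PC1: 57/128 = 0.4453
  PC2: 55/128 = 0.4297
  PC3: 16/128 = 0.125

Step 3 — cumulative fraction after k components = (λ_1 + ... + λ_k) / Σ λ:
  k = 1: 57/128 = 0.4453
  k = 2: (57 + 55)/128 = 112/128 = 0.875
  k = 3: (57 + 55 + 16)/128 = 128/128 = 1

Summary (fraction, with percent):

explained: PC1 0.4453 (44.53%), PC2 0.4297 (42.97%), PC3 0.125 (12.5%);  cumulative: 0.4453, 0.875, 1


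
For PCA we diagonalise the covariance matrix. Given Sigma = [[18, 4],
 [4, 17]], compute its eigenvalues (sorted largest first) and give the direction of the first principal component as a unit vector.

Step 1 — characteristic polynomial of 2×2 Sigma:
  det(Sigma - λI) = λ² - trace · λ + det = 0.
  trace = 18 + 17 = 35, det = 18·17 - (4)² = 290.
Step 2 — discriminant:
  Δ = trace² - 4·det = 1225 - 1160 = 65.
Step 3 — eigenvalues:
  λ = (trace ± √Δ)/2 = (35 ± 8.0623)/2,
  λ_1 = 21.5311,  λ_2 = 13.4689.

Step 4 — unit eigenvector for λ_1: solve (Sigma - λ_1 I)v = 0. First row:
  (18 - 21.5311)·v_x + (4)·v_y = 0, i.e. (-3.5311)·v_x + (4)·v_y = 0,
  so v ∝ (b, λ_1 - a) = (4, 3.5311) = u.
  ||u|| = √((4)² + (3.5311)²) = √(28.4689) ≈ 5.3356,
  v_1 = u/||u|| ≈ (0.7497, 0.6618) (||v_1|| = 1).

λ_1 = 21.5311,  λ_2 = 13.4689;  v_1 ≈ (0.7497, 0.6618)


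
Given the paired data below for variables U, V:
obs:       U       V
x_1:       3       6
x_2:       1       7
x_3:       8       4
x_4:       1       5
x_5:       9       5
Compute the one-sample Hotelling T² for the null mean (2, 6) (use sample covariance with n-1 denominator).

Step 1 — sample mean vector:
  mean(U) = (3 + 1 + 8 + 1 + 9) / 5 = 22/5 = 4.4
  mean(V) = (6 + 7 + 4 + 5 + 5) / 5 = 27/5 = 5.4
  x̄ = (4.4, 5.4),  deviation x̄ - mu_0 = (4.4, 5.4) - (2, 6) = (2.4, -0.6).

Step 2 — sample covariance matrix, S[i,j] = (1/(n-1)) · Σ_k (x_{k,i} - mean_i) · (x_{k,j} - mean_j), divisor n-1 = 4:
  S[U,U] = ((-1.4)·(-1.4) + (-3.4)·(-3.4) + (3.6)·(3.6) + (-3.4)·(-3.4) + (4.6)·(4.6)) / 4 = 59.2/4 = 14.8
  S[U,V] = ((-1.4)·(0.6) + (-3.4)·(1.6) + (3.6)·(-1.4) + (-3.4)·(-0.4) + (4.6)·(-0.4)) / 4 = -11.8/4 = -2.95
  S[V,V] = ((0.6)·(0.6) + (1.6)·(1.6) + (-1.4)·(-1.4) + (-0.4)·(-0.4) + (-0.4)·(-0.4)) / 4 = 5.2/4 = 1.3
  S = [[14.8, -2.95],
 [-2.95, 1.3]].

Step 3 — invert S. det(S) = 14.8·1.3 - (-2.95)² = 10.5375.
  S^{-1} = (1/det) · [[d, -b], [-b, a]] = [[0.1234, 0.28],
 [0.28, 1.4045]].

Step 4 — quadratic form (x̄ - mu_0)^T · S^{-1} · (x̄ - mu_0):
  S^{-1} · (x̄ - mu_0) = (0.1281, -0.1708),
  (x̄ - mu_0)^T · [...] = (2.4)·(0.1281) + (-0.6)·(-0.1708) = 0.41.

Step 5 — scale by n: T² = 5 · 0.41 = 2.0498.

T² ≈ 2.0498


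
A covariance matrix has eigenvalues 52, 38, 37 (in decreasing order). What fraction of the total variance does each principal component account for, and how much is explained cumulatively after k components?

Step 1 — total variance = trace(Sigma) = Σ λ_i = 52 + 38 + 37 = 127.

Step 2 — fraction explained by component i = λ_i / Σ λ:
  PC1: 52/127 = 0.4094
  PC2: 38/127 = 0.2992
  PC3: 37/127 = 0.2913

Step 3 — cumulative fraction after k components = (λ_1 + ... + λ_k) / Σ λ:
  k = 1: 52/127 = 0.4094
  k = 2: (52 + 38)/127 = 90/127 = 0.7087
  k = 3: (52 + 38 + 37)/127 = 127/127 = 1

Summary (fraction, with percent):

explained: PC1 0.4094 (40.94%), PC2 0.2992 (29.92%), PC3 0.2913 (29.13%);  cumulative: 0.4094, 0.7087, 1


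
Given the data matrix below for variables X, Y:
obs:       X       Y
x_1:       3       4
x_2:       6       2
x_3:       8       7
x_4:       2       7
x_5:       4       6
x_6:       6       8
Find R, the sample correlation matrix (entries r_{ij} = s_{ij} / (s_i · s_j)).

Step 1 — column means:
  mean(X) = (3 + 6 + 8 + 2 + 4 + 6) / 6 = 29/6 = 4.8333
  mean(Y) = (4 + 2 + 7 + 7 + 6 + 8) / 6 = 34/6 = 5.6667

Step 2 — sample variances and covariances s[i,j] = (1/(n-1)) · Σ_k (x_{k,i} - mean_i) · (x_{k,j} - mean_j), with n-1 = 5:
  s[X,X] = ((-1.8333)·(-1.8333) + (1.1667)·(1.1667) + (3.1667)·(3.1667) + (-2.8333)·(-2.8333) + (-0.8333)·(-0.8333) + (1.1667)·(1.1667)) / 5 = 24.8333/5 = 4.9667
  s[X,Y] = ((-1.8333)·(-1.6667) + (1.1667)·(-3.6667) + (3.1667)·(1.3333) + (-2.8333)·(1.3333) + (-0.8333)·(0.3333) + (1.1667)·(2.3333)) / 5 = 1.6667/5 = 0.3333
  s[Y,Y] = ((-1.6667)·(-1.6667) + (-3.6667)·(-3.6667) + (1.3333)·(1.3333) + (1.3333)·(1.3333) + (0.3333)·(0.3333) + (2.3333)·(2.3333)) / 5 = 25.3333/5 = 5.0667
  Sample standard deviations s_i = √(s[i,i]):
  s(X) = √(4.9667) = 2.2286
  s(Y) = √(5.0667) = 2.2509

Step 3 — r_{ij} = s_{ij} / (s_i · s_j):
  r[X,X] = 1 (diagonal).
  r[X,Y] = 0.3333 / (2.2286 · 2.2509) = 0.3333 / 5.0164 = 0.0664
  r[Y,Y] = 1 (diagonal).

R is symmetric with unit diagonal. Assembling:

R = [[1, 0.0664],
 [0.0664, 1]]
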